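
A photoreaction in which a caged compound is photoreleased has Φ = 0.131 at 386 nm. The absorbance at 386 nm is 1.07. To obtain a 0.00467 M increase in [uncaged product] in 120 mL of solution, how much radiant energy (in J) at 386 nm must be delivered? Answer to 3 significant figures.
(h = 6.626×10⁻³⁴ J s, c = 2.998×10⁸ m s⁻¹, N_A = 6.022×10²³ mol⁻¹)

1450 J

Product: (0.00467 M)(0.12 L) = 5.604×10⁻⁴ mol.
Photons that must be absorbed: 5.604×10⁻⁴ / 0.131 = 0.004278 mol.
Fraction absorbed: 1 − 10^(−1.07) = 0.9149.
Incident photons needed: 0.004278 / 0.9149 = 0.004676 mol.
Photon energy: hc/λ = 5.146×10⁻¹⁹ J; per mole, 3.099×10⁵ J mol⁻¹.
Energy required: 0.004676 × 3.099×10⁵ = 1450 J.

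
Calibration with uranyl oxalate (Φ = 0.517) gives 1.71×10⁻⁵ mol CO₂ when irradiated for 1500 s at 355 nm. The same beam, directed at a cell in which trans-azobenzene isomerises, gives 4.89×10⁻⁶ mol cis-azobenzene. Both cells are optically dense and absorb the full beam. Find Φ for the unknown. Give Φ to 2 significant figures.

Φ = 0.15

Photons absorbed by the actinometer: 1.71×10⁻⁵ / 0.517 = 3.308×10⁻⁵ mol.
Φ(unknown) = 4.89×10⁻⁶ / 3.308×10⁻⁵ = 0.15.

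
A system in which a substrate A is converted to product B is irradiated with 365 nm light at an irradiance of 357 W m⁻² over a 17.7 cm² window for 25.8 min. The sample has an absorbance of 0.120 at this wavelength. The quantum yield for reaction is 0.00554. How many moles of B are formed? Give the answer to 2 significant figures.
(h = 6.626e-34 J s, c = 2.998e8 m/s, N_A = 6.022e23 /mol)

4.0e-6 mol

Photon energy at 365 nm: hc/λ = (6.626e-34)(2.998e8)/(365e-9) = 5.442e-19 J.
Energy delivered: (357 W m⁻²)(17.7e-4 m²)(1548 s) = 978.2 J.
Photons incident: 978.2 / 5.442e-19 = 1.798e21, i.e. 1.798e21/6.022e23 = 0.002986 mol.
Fraction absorbed: 1 − 10^(−0.120) = 0.2414.
Photons absorbed: 0.2414 × 0.002986 = 7.208e-4 mol.
Product: Φ × n_abs = 0.00554 × 7.208e-4 = 3.993e-6 mol.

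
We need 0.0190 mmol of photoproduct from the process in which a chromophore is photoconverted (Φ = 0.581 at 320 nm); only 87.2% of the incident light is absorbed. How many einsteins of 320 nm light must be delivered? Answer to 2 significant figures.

3.8×10⁻⁵ einstein

Product: 0.0190 mmol = 1.90×10⁻⁵ mol.
Photons that must be absorbed: 1.90×10⁻⁵ / 0.581 = 3.270×10⁻⁵ mol.
Incident photons needed: 3.270×10⁻⁵ / 0.872 = 3.750×10⁻⁵ mol.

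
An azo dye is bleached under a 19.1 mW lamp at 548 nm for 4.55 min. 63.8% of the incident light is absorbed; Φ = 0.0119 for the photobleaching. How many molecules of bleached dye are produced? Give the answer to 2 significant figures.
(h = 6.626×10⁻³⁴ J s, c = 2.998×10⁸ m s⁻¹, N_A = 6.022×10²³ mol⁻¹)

Photon energy at 548 nm: hc/λ = (6.626×10⁻³⁴)(2.998×10⁸)/(548×10⁻⁹) = 3.625×10⁻¹⁹ J.
Energy delivered: (19.1 mW)(273 s) = 5.214 J.
Photons incident: 5.214 / 3.625×10⁻¹⁹ = 1.438×10¹⁹, i.e. 1.438×10¹⁹/6.022×10²³ = 2.388×10⁻⁵ mol.
Photons absorbed: 0.638 × 2.388×10⁻⁵ = 1.524×10⁻⁵ mol.
Product: Φ × n_abs = 0.0119 × 1.524×10⁻⁵ = 1.814×10⁻⁷ mol.
As a count: 1.814×10⁻⁷ × 6.022×10²³ = 1.1×10¹⁷.

1.1×10¹⁷ molecules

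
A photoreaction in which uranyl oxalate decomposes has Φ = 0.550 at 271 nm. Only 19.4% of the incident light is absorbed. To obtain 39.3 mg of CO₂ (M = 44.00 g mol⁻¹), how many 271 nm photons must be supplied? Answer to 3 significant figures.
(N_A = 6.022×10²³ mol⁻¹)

Product: 39.3 mg / 44.00 g mol⁻¹ = 8.932×10⁻⁴ mol.
Photons that must be absorbed: 8.932×10⁻⁴ / 0.550 = 0.001624 mol.
Incident photons needed: 0.001624 / 0.194 = 0.008371 mol.
Photon count: 0.008371 × 6.022×10²³ = 5.04×10²¹.

5.04×10²¹ photons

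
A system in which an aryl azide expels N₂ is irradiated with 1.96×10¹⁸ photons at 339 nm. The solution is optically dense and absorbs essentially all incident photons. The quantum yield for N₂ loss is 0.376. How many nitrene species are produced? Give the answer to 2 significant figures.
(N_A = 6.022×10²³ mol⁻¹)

7.4×10¹⁷ species

Moles of photons: 1.96×10¹⁸ / 6.022×10²³ = 3.255×10⁻⁶ mol.
Product: Φ × n_abs = 0.376 × 3.255×10⁻⁶ = 1.224×10⁻⁶ mol.
As a count: 1.224×10⁻⁶ × 6.022×10²³ = 7.4×10¹⁷.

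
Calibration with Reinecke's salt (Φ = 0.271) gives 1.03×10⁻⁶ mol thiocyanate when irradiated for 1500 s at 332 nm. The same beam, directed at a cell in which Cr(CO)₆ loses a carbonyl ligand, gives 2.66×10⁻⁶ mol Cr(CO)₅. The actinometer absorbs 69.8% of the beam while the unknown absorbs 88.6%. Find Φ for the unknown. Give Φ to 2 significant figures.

Photons absorbed by the actinometer: 1.03×10⁻⁶ / 0.271 = 3.801×10⁻⁶ mol.
Incident flux: 3.801×10⁻⁶ / 0.698 = 5.446×10⁻⁶ einstein.
Absorbed by unknown: 0.886 × 5.446×10⁻⁶ = 4.825×10⁻⁶ mol.
Φ(unknown) = 2.66×10⁻⁶ / 4.825×10⁻⁶ = 0.55.

Φ = 0.55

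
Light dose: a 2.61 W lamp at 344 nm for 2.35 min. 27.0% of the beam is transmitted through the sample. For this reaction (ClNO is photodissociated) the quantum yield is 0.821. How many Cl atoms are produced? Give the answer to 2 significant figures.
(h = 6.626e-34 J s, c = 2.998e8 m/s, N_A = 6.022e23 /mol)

3.8e20 atoms

Photon energy at 344 nm: hc/λ = (6.626e-34)(2.998e8)/(344e-9) = 5.775e-19 J.
Energy delivered: (2.61 W)(141 s) = 368.0 J.
Photons incident: 368.0 / 5.775e-19 = 6.372e20, i.e. 6.372e20/6.022e23 = 0.001058 mol.
Fraction absorbed: 1 − 27.0/100 = 0.7300.
Photons absorbed: 0.7300 × 0.001058 = 7.723e-4 mol.
Product: Φ × n_abs = 0.821 × 7.723e-4 = 6.341e-4 mol.
As a count: 6.341e-4 × 6.022e23 = 3.8e20.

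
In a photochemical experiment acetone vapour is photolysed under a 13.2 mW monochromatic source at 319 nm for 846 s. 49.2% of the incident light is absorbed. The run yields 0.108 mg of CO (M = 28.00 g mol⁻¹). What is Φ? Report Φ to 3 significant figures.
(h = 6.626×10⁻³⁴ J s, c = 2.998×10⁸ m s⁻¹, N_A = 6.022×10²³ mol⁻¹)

Φ = 0.263

Product: 0.108 mg / 28.00 g mol⁻¹ = 3.857×10⁻⁶ mol.
Photon energy at 319 nm: hc/λ = (6.626×10⁻³⁴)(2.998×10⁸)/(319×10⁻⁹) = 6.227×10⁻¹⁹ J.
Energy delivered: (13.2 mW)(846 s) = 11.17 J.
Photons incident: 11.17 / 6.227×10⁻¹⁹ = 1.794×10¹⁹, i.e. 1.794×10¹⁹/6.022×10²³ = 2.979×10⁻⁵ mol.
Photons absorbed: 0.492 × 2.979×10⁻⁵ = 1.466×10⁻⁵ mol.
Φ = 3.857×10⁻⁶ mol / 1.466×10⁻⁵ mol photons = 0.263.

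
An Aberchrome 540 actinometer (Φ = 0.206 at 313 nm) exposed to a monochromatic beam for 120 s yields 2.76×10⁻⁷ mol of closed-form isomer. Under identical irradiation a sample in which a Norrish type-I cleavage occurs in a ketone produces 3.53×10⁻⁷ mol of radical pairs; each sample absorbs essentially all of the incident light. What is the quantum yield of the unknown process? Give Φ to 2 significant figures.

Photons absorbed by the actinometer: 2.76×10⁻⁷ / 0.206 = 1.340×10⁻⁶ mol.
Φ(unknown) = 3.53×10⁻⁷ / 1.340×10⁻⁶ = 0.26.

Φ = 0.26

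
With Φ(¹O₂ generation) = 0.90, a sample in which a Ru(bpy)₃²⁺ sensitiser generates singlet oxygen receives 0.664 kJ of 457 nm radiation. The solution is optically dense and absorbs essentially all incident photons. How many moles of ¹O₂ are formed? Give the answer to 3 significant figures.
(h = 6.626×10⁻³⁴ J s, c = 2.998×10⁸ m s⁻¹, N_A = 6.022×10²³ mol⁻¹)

0.00228 mol

Photon energy at 457 nm: hc/λ = (6.626×10⁻³⁴)(2.998×10⁸)/(457×10⁻⁹) = 4.347×10⁻¹⁹ J.
Incident energy: 0.664 kJ = 664 J.
Photons incident: 664 / 4.347×10⁻¹⁹ = 1.527×10²¹, i.e. 1.527×10²¹/6.022×10²³ = 0.002536 mol.
Product: Φ × n_abs = 0.90 × 0.002536 = 0.002282 mol.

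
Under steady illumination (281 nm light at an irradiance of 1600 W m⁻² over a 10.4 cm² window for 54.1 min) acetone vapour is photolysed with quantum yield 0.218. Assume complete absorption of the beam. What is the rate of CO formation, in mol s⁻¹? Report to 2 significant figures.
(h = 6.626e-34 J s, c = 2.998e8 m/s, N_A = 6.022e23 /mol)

Photon energy at 281 nm: hc/λ = (6.626e-34)(2.998e8)/(281e-9) = 7.069e-19 J.
Energy delivered: (1600 W m⁻²)(10.4e-4 m²)(3246 s) = 5401 J.
Photons incident: 5401 / 7.069e-19 = 7.640e21, i.e. 7.640e21/6.022e23 = 0.01269 mol.
Product formed: 0.218 × 0.01269 = 0.002766 mol.
Rate: 0.002766 / 3246 s = 8.5e-7 mol s⁻¹.

8.5e-7 mol s⁻¹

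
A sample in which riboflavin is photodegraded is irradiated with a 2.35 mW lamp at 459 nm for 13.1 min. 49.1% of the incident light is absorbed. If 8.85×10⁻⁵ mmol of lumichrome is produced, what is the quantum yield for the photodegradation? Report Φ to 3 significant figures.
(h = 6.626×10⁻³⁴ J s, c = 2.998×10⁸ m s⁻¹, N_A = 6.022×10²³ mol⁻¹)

Φ = 0.0254

Product: 8.85×10⁻⁵ mmol = 8.85×10⁻⁸ mol.
Photon energy at 459 nm: hc/λ = (6.626×10⁻³⁴)(2.998×10⁸)/(459×10⁻⁹) = 4.328×10⁻¹⁹ J.
Energy delivered: (2.35 mW)(786 s) = 1.847 J.
Photons incident: 1.847 / 4.328×10⁻¹⁹ = 4.268×10¹⁸, i.e. 4.268×10¹⁸/6.022×10²³ = 7.087×10⁻⁶ mol.
Photons absorbed: 0.491 × 7.087×10⁻⁶ = 3.480×10⁻⁶ mol.
Φ = 8.85×10⁻⁸ mol / 3.480×10⁻⁶ mol photons = 0.0254.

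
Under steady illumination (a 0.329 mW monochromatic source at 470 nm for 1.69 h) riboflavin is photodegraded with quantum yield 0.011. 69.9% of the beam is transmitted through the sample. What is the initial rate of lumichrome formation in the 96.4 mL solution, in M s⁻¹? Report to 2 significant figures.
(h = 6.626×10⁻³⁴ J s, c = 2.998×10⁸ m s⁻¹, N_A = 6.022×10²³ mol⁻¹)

4.4×10⁻¹¹ M s⁻¹

Photon energy at 470 nm: hc/λ = (6.626×10⁻³⁴)(2.998×10⁸)/(470×10⁻⁹) = 4.227×10⁻¹⁹ J.
Energy delivered: (0.329 mW)(6084 s) = 2.002 J.
Photons incident: 2.002 / 4.227×10⁻¹⁹ = 4.736×10¹⁸, i.e. 4.736×10¹⁸/6.022×10²³ = 7.864×10⁻⁶ mol.
Fraction absorbed: 1 − 69.9/100 = 0.3010.
Photons absorbed: 0.3010 × 7.864×10⁻⁶ = 2.367×10⁻⁶ mol.
Product formed: 0.011 × 2.367×10⁻⁶ = 2.604×10⁻⁸ mol.
Rate: 2.604×10⁻⁸ mol / (6084 s × 0.0964 L) = 4.4×10⁻¹¹ M s⁻¹.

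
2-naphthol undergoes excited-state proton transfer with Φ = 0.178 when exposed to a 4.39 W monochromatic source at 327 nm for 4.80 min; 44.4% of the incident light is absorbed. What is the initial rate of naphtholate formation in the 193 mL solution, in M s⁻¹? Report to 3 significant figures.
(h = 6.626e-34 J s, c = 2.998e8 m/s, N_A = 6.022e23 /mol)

Photon energy at 327 nm: hc/λ = (6.626e-34)(2.998e8)/(327e-9) = 6.075e-19 J.
Energy delivered: (4.39 W)(288 s) = 1264 J.
Photons incident: 1264 / 6.075e-19 = 2.081e21, i.e. 2.081e21/6.022e23 = 0.003456 mol.
Photons absorbed: 0.444 × 0.003456 = 0.001534 mol.
Product formed: 0.178 × 0.001534 = 2.731e-4 mol.
Rate: 2.731e-4 mol / (288 s × 0.193 L) = 4.91e-6 M s⁻¹.

4.91e-6 M s⁻¹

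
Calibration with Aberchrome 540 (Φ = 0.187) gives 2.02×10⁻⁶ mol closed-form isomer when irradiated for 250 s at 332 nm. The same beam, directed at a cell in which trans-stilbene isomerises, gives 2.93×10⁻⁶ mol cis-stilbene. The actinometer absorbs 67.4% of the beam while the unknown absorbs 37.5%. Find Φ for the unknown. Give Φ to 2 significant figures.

Φ = 0.49

Photons absorbed by the actinometer: 2.02×10⁻⁶ / 0.187 = 1.080×10⁻⁵ mol.
Incident flux: 1.080×10⁻⁵ / 0.674 = 1.602×10⁻⁵ einstein.
Absorbed by unknown: 0.375 × 1.602×10⁻⁵ = 6.008×10⁻⁶ mol.
Φ(unknown) = 2.93×10⁻⁶ / 6.008×10⁻⁶ = 0.49.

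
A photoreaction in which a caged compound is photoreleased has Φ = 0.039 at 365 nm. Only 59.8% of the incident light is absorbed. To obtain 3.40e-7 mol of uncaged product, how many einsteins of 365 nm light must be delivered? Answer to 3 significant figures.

Photons that must be absorbed: 3.40e-7 / 0.039 = 8.718e-6 mol.
Incident photons needed: 8.718e-6 / 0.598 = 1.458e-5 mol.

1.46e-5 einstein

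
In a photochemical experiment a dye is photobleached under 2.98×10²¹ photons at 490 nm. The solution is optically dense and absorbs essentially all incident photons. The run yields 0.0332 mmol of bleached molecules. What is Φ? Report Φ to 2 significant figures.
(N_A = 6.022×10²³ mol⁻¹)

Φ = 0.0067

Product: 0.0332 mmol = 3.32×10⁻⁵ mol.
Moles of photons: 2.98×10²¹ / 6.022×10²³ = 0.004949 mol.
Φ = 3.32×10⁻⁵ mol / 0.004949 mol photons = 0.0067.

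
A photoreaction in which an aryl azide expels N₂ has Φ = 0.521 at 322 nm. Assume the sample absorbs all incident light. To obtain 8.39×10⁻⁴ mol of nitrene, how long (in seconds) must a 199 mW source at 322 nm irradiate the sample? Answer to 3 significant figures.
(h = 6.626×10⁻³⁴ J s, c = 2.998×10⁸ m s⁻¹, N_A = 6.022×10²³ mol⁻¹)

Photons that must be absorbed: 8.39×10⁻⁴ / 0.521 = 0.001610 mol.
Photon energy: hc/λ = 6.169×10⁻¹⁹ J; per mole, 3.715×10⁵ J mol⁻¹.
Energy required: 0.001610 × 3.715×10⁵ = 598.1 J.
Time: 598.1 J / 0.199 W = 3010 s.

t ≈ 3010 s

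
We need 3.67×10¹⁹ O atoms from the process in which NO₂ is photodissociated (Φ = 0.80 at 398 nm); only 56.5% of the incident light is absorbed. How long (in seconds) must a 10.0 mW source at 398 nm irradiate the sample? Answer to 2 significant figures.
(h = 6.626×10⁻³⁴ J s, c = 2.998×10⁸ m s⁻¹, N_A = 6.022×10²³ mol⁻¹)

Product: 3.67×10¹⁹ / 6.022×10²³ = 6.094×10⁻⁵ mol.
Photons that must be absorbed: 6.094×10⁻⁵ / 0.80 = 7.618×10⁻⁵ mol.
Incident photons needed: 7.618×10⁻⁵ / 0.565 = 1.348×10⁻⁴ mol.
Photon energy: hc/λ = 4.991×10⁻¹⁹ J; per mole, 3.006×10⁵ J mol⁻¹.
Energy required: 1.348×10⁻⁴ × 3.006×10⁵ = 40.52 J.
Time: 40.52 J / 0.01 W = 4100 s.

t ≈ 4100 s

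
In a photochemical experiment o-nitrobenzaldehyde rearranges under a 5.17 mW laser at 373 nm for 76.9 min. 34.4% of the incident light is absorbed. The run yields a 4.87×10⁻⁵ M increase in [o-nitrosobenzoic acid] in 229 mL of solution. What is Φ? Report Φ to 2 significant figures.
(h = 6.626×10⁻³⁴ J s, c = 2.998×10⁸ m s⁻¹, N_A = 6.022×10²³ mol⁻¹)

Φ = 0.44

Product: (4.87×10⁻⁵ M)(0.229 L) = 1.115×10⁻⁵ mol.
Photon energy at 373 nm: hc/λ = (6.626×10⁻³⁴)(2.998×10⁸)/(373×10⁻⁹) = 5.326×10⁻¹⁹ J.
Energy delivered: (5.17 mW)(4614 s) = 23.85 J.
Photons incident: 23.85 / 5.326×10⁻¹⁹ = 4.478×10¹⁹, i.e. 4.478×10¹⁹/6.022×10²³ = 7.436×10⁻⁵ mol.
Photons absorbed: 0.344 × 7.436×10⁻⁵ = 2.558×10⁻⁵ mol.
Φ = 1.115×10⁻⁵ mol / 2.558×10⁻⁵ mol photons = 0.44.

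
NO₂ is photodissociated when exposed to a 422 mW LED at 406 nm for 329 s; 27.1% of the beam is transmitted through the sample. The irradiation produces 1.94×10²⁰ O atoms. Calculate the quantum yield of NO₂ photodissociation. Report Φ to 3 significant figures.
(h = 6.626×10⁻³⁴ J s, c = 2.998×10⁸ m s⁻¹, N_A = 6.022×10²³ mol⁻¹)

Φ = 0.938

Product: 1.94×10²⁰ / 6.022×10²³ = 3.222×10⁻⁴ mol.
Photon energy at 406 nm: hc/λ = (6.626×10⁻³⁴)(2.998×10⁸)/(406×10⁻⁹) = 4.893×10⁻¹⁹ J.
Energy delivered: (422 mW)(329 s) = 138.8 J.
Photons incident: 138.8 / 4.893×10⁻¹⁹ = 2.837×10²⁰, i.e. 2.837×10²⁰/6.022×10²³ = 4.711×10⁻⁴ mol.
Fraction absorbed: 1 − 27.1/100 = 0.7290.
Photons absorbed: 0.7290 × 4.711×10⁻⁴ = 3.434×10⁻⁴ mol.
Φ = 3.222×10⁻⁴ mol / 3.434×10⁻⁴ mol photons = 0.938.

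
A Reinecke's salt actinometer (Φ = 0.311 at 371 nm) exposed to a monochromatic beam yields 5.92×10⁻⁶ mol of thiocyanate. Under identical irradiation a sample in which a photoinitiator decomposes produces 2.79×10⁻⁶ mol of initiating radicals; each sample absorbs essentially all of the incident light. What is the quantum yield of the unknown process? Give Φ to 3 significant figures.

Photons absorbed by the actinometer: 5.92×10⁻⁶ / 0.311 = 1.904×10⁻⁵ mol.
Φ(unknown) = 2.79×10⁻⁶ / 1.904×10⁻⁵ = 0.147.

Φ = 0.147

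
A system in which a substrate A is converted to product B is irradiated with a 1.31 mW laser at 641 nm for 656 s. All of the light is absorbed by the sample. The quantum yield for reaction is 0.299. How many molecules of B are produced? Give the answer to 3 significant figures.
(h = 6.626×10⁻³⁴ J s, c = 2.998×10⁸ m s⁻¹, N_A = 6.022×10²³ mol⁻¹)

8.29×10¹⁷ molecules

Photon energy at 641 nm: hc/λ = (6.626×10⁻³⁴)(2.998×10⁸)/(641×10⁻⁹) = 3.099×10⁻¹⁹ J.
Energy delivered: (1.31 mW)(656 s) = 0.8594 J.
Photons incident: 0.8594 / 3.099×10⁻¹⁹ = 2.773×10¹⁸, i.e. 2.773×10¹⁸/6.022×10²³ = 4.605×10⁻⁶ mol.
Product: Φ × n_abs = 0.299 × 4.605×10⁻⁶ = 1.377×10⁻⁶ mol.
As a count: 1.377×10⁻⁶ × 6.022×10²³ = 8.29×10¹⁷.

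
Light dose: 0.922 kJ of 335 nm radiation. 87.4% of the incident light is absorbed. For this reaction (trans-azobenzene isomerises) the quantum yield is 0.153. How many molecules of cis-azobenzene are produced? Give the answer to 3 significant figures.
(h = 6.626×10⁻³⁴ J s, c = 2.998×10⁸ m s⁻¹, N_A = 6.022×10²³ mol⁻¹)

Photon energy at 335 nm: hc/λ = (6.626×10⁻³⁴)(2.998×10⁸)/(335×10⁻⁹) = 5.930×10⁻¹⁹ J.
Incident energy: 0.922 kJ = 922 J.
Photons incident: 922 / 5.930×10⁻¹⁹ = 1.555×10²¹, i.e. 1.555×10²¹/6.022×10²³ = 0.002582 mol.
Photons absorbed: 0.874 × 0.002582 = 0.002257 mol.
Product: Φ × n_abs = 0.153 × 0.002257 = 3.453×10⁻⁴ mol.
As a count: 3.453×10⁻⁴ × 6.022×10²³ = 2.08×10²⁰.

2.08×10²⁰ molecules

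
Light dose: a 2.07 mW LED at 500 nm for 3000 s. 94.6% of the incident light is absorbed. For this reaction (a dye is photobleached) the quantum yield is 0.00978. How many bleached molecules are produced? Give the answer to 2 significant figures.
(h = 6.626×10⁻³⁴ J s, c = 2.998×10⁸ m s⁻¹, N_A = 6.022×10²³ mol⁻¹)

1.4×10¹⁷ bleached molecules

Photon energy at 500 nm: hc/λ = (6.626×10⁻³⁴)(2.998×10⁸)/(500×10⁻⁹) = 3.973×10⁻¹⁹ J.
Energy delivered: (2.07 mW)(3000 s) = 6.210 J.
Photons incident: 6.210 / 3.973×10⁻¹⁹ = 1.563×10¹⁹, i.e. 1.563×10¹⁹/6.022×10²³ = 2.595×10⁻⁵ mol.
Photons absorbed: 0.946 × 2.595×10⁻⁵ = 2.455×10⁻⁵ mol.
Product: Φ × n_abs = 0.00978 × 2.455×10⁻⁵ = 2.401×10⁻⁷ mol.
As a count: 2.401×10⁻⁷ × 6.022×10²³ = 1.4×10¹⁷.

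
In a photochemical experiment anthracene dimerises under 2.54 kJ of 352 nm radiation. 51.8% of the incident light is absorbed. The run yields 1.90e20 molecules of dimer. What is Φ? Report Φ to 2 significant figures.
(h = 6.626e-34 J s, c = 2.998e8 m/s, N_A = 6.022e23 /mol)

Product: 1.90e20 / 6.022e23 = 3.155e-4 mol.
Photon energy at 352 nm: hc/λ = (6.626e-34)(2.998e8)/(352e-9) = 5.643e-19 J.
Incident energy: 2.54 kJ = 2540 J.
Photons incident: 2540 / 5.643e-19 = 4.501e21, i.e. 4.501e21/6.022e23 = 0.007474 mol.
Photons absorbed: 0.518 × 0.007474 = 0.003872 mol.
Φ = 3.155e-4 mol / 0.003872 mol photons = 0.081.

Φ = 0.081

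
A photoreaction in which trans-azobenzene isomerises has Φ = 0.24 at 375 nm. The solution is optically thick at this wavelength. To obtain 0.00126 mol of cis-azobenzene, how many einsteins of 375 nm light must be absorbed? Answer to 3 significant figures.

Photons that must be absorbed: 0.00126 / 0.24 = 0.005250 mol.

0.00525 einstein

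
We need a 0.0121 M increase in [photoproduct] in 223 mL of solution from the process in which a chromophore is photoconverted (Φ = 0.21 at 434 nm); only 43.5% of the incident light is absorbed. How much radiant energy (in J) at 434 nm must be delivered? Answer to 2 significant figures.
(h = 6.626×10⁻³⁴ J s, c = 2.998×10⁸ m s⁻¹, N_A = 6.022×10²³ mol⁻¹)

Product: (0.0121 M)(0.223 L) = 0.002698 mol.
Photons that must be absorbed: 0.002698 / 0.21 = 0.01285 mol.
Incident photons needed: 0.01285 / 0.435 = 0.02954 mol.
Photon energy: hc/λ = 4.577×10⁻¹⁹ J; per mole, 2.756×10⁵ J mol⁻¹.
Energy required: 0.02954 × 2.756×10⁵ = 8100 J.

8100 J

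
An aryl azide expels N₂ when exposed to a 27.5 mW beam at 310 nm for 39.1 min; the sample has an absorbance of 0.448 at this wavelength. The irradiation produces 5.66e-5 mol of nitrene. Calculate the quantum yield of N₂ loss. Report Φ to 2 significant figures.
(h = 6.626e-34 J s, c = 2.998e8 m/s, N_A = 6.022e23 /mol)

Photon energy at 310 nm: hc/λ = (6.626e-34)(2.998e8)/(310e-9) = 6.408e-19 J.
Energy delivered: (27.5 mW)(2346 s) = 64.52 J.
Photons incident: 64.52 / 6.408e-19 = 1.007e20, i.e. 1.007e20/6.022e23 = 1.672e-4 mol.
Fraction absorbed: 1 − 10^(−0.448) = 0.6435.
Photons absorbed: 0.6435 × 1.672e-4 = 1.076e-4 mol.
Φ = 5.66e-5 mol / 1.076e-4 mol photons = 0.53.

Φ = 0.53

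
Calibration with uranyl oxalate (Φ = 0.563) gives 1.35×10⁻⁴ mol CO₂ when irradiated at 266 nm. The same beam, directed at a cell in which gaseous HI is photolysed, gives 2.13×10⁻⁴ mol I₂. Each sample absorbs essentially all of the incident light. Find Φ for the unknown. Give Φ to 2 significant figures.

Photons absorbed by the actinometer: 1.35×10⁻⁴ / 0.563 = 2.398×10⁻⁴ mol.
Φ(unknown) = 2.13×10⁻⁴ / 2.398×10⁻⁴ = 0.89.

Φ = 0.89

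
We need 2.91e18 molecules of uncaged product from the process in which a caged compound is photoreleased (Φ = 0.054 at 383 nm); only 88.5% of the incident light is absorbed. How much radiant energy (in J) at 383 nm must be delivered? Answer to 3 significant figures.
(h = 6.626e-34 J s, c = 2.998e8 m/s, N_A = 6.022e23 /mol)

Product: 2.91e18 / 6.022e23 = 4.832e-6 mol.
Photons that must be absorbed: 4.832e-6 / 0.054 = 8.948e-5 mol.
Incident photons needed: 8.948e-5 / 0.885 = 1.011e-4 mol.
Photon energy: hc/λ = 5.187e-19 J; per mole, 3.124e5 J mol⁻¹.
Energy required: 1.011e-4 × 3.124e5 = 31.6 J.

31.6 J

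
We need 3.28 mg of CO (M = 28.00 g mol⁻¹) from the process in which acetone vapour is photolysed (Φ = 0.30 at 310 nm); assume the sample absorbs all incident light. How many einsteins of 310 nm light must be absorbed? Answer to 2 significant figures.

Product: 3.28 mg / 28.00 g mol⁻¹ = 1.171×10⁻⁴ mol.
Photons that must be absorbed: 1.171×10⁻⁴ / 0.30 = 3.903×10⁻⁴ mol.

3.9×10⁻⁴ einstein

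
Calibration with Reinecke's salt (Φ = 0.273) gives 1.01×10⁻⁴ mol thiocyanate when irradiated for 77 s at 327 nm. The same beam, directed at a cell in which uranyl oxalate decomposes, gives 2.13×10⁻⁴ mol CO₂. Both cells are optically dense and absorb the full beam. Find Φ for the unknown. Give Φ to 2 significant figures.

Φ = 0.58

Photons absorbed by the actinometer: 1.01×10⁻⁴ / 0.273 = 3.700×10⁻⁴ mol.
Φ(unknown) = 2.13×10⁻⁴ / 3.700×10⁻⁴ = 0.58.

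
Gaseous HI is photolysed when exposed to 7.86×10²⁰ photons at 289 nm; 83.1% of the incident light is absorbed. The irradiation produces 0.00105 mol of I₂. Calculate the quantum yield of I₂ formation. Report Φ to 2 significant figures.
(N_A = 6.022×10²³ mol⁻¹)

Moles of photons: 7.86×10²⁰ / 6.022×10²³ = 0.001305 mol.
Photons absorbed: 0.831 × 0.001305 = 0.001084 mol.
Φ = 0.00105 mol / 0.001084 mol photons = 0.97.

Φ = 0.97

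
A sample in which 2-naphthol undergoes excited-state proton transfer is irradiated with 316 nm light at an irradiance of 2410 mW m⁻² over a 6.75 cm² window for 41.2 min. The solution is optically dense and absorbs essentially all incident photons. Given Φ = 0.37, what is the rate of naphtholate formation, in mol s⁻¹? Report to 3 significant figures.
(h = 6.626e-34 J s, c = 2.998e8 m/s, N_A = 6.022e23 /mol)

1.59e-9 mol s⁻¹

Photon energy at 316 nm: hc/λ = (6.626e-34)(2.998e8)/(316e-9) = 6.286e-19 J.
Energy delivered: (2410 mW m⁻²)(6.75e-4 m²)(2472 s) = 4.021 J.
Photons incident: 4.021 / 6.286e-19 = 6.397e18, i.e. 6.397e18/6.022e23 = 1.062e-5 mol.
Product formed: 0.37 × 1.062e-5 = 3.929e-6 mol.
Rate: 3.929e-6 / 2472 s = 1.59e-9 mol s⁻¹.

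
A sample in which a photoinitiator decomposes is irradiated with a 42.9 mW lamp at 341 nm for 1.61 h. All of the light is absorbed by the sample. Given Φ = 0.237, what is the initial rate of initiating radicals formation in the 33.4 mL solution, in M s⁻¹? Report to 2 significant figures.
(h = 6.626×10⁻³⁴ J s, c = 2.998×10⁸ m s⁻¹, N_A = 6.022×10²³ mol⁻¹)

8.7×10⁻⁷ M s⁻¹

Photon energy at 341 nm: hc/λ = (6.626×10⁻³⁴)(2.998×10⁸)/(341×10⁻⁹) = 5.825×10⁻¹⁹ J.
Energy delivered: (42.9 mW)(5796 s) = 248.6 J.
Photons incident: 248.6 / 5.825×10⁻¹⁹ = 4.268×10²⁰, i.e. 4.268×10²⁰/6.022×10²³ = 7.087×10⁻⁴ mol.
Product formed: 0.237 × 7.087×10⁻⁴ = 1.680×10⁻⁴ mol.
Rate: 1.680×10⁻⁴ mol / (5796 s × 0.0334 L) = 8.7×10⁻⁷ M s⁻¹.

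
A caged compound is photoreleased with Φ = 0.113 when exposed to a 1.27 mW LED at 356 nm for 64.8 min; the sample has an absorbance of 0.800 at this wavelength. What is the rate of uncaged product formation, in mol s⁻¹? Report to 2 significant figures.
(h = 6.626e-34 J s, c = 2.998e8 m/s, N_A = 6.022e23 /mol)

3.6e-10 mol s⁻¹

Photon energy at 356 nm: hc/λ = (6.626e-34)(2.998e8)/(356e-9) = 5.580e-19 J.
Energy delivered: (1.27 mW)(3888 s) = 4.938 J.
Photons incident: 4.938 / 5.580e-19 = 8.849e18, i.e. 8.849e18/6.022e23 = 1.469e-5 mol.
Fraction absorbed: 1 − 10^(−0.800) = 0.8415.
Photons absorbed: 0.8415 × 1.469e-5 = 1.236e-5 mol.
Product formed: 0.113 × 1.236e-5 = 1.397e-6 mol.
Rate: 1.397e-6 / 3888 s = 3.6e-10 mol s⁻¹.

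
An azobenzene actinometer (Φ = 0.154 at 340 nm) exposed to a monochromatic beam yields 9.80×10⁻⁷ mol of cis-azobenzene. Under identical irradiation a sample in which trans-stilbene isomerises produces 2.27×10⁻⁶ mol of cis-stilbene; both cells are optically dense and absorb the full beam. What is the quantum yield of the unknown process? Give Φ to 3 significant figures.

Photons absorbed by the actinometer: 9.80×10⁻⁷ / 0.154 = 6.364×10⁻⁶ mol.
Φ(unknown) = 2.27×10⁻⁶ / 6.364×10⁻⁶ = 0.357.

Φ = 0.357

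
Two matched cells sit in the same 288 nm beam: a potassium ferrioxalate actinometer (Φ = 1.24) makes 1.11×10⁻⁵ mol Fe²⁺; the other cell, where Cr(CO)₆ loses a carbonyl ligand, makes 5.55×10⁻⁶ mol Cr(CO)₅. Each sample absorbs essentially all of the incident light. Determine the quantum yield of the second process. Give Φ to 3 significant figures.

Φ = 0.620

Photons absorbed by the actinometer: 1.11×10⁻⁵ / 1.24 = 8.952×10⁻⁶ mol.
Φ(unknown) = 5.55×10⁻⁶ / 8.952×10⁻⁶ = 0.620.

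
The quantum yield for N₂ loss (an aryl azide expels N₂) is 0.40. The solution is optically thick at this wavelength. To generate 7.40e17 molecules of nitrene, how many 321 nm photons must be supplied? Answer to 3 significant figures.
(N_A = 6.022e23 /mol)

1.85e18 photons

Product: 7.40e17 / 6.022e23 = 1.229e-6 mol.
Photons that must be absorbed: 1.229e-6 / 0.40 = 3.073e-6 mol.
Photon count: 3.073e-6 × 6.022e23 = 1.85e18.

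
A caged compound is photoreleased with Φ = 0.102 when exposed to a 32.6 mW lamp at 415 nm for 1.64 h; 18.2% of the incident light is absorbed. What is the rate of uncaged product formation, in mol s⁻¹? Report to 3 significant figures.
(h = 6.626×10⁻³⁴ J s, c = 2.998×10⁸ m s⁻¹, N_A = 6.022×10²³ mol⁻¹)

2.10×10⁻⁹ mol s⁻¹

Photon energy at 415 nm: hc/λ = (6.626×10⁻³⁴)(2.998×10⁸)/(415×10⁻⁹) = 4.787×10⁻¹⁹ J.
Energy delivered: (32.6 mW)(5904 s) = 192.5 J.
Photons incident: 192.5 / 4.787×10⁻¹⁹ = 4.021×10²⁰, i.e. 4.021×10²⁰/6.022×10²³ = 6.677×10⁻⁴ mol.
Photons absorbed: 0.182 × 6.677×10⁻⁴ = 1.215×10⁻⁴ mol.
Product formed: 0.102 × 1.215×10⁻⁴ = 1.239×10⁻⁵ mol.
Rate: 1.239×10⁻⁵ / 5904 s = 2.10×10⁻⁹ mol s⁻¹.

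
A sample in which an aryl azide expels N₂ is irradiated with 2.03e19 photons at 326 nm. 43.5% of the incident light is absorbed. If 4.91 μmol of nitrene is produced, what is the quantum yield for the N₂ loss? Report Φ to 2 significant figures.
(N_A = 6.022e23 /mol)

Φ = 0.33

Product: 4.91 μmol = 4.91e-6 mol.
Moles of photons: 2.03e19 / 6.022e23 = 3.371e-5 mol.
Photons absorbed: 0.435 × 3.371e-5 = 1.466e-5 mol.
Φ = 4.91e-6 mol / 1.466e-5 mol photons = 0.33.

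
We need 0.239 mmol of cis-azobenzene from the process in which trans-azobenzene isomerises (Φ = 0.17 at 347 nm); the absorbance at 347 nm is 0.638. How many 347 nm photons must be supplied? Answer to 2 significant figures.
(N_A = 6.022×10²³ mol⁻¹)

1.1×10²¹ photons

Product: 0.239 mmol = 2.39×10⁻⁴ mol.
Photons that must be absorbed: 2.39×10⁻⁴ / 0.17 = 0.001406 mol.
Fraction absorbed: 1 − 10^(−0.638) = 0.7699.
Incident photons needed: 0.001406 / 0.7699 = 0.001826 mol.
Photon count: 0.001826 × 6.022×10²³ = 1.1×10²¹.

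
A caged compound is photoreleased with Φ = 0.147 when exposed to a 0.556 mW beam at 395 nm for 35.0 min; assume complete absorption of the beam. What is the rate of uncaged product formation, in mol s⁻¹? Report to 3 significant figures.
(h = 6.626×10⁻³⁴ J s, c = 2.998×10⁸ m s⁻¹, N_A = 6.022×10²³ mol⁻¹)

Photon energy at 395 nm: hc/λ = (6.626×10⁻³⁴)(2.998×10⁸)/(395×10⁻⁹) = 5.029×10⁻¹⁹ J.
Energy delivered: (0.556 mW)(2100 s) = 1.168 J.
Photons incident: 1.168 / 5.029×10⁻¹⁹ = 2.323×10¹⁸, i.e. 2.323×10¹⁸/6.022×10²³ = 3.858×10⁻⁶ mol.
Product formed: 0.147 × 3.858×10⁻⁶ = 5.671×10⁻⁷ mol.
Rate: 5.671×10⁻⁷ / 2100 s = 2.70×10⁻¹⁰ mol s⁻¹.

2.70×10⁻¹⁰ mol s⁻¹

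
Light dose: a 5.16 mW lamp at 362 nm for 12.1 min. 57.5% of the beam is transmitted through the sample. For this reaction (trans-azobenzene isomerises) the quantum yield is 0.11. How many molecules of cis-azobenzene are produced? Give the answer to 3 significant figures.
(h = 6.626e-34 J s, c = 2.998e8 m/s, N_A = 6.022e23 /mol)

3.19e17 molecules

Photon energy at 362 nm: hc/λ = (6.626e-34)(2.998e8)/(362e-9) = 5.487e-19 J.
Energy delivered: (5.16 mW)(726 s) = 3.746 J.
Photons incident: 3.746 / 5.487e-19 = 6.827e18, i.e. 6.827e18/6.022e23 = 1.134e-5 mol.
Fraction absorbed: 1 − 57.5/100 = 0.4250.
Photons absorbed: 0.4250 × 1.134e-5 = 4.820e-6 mol.
Product: Φ × n_abs = 0.11 × 4.820e-6 = 5.302e-7 mol.
As a count: 5.302e-7 × 6.022e23 = 3.19e17.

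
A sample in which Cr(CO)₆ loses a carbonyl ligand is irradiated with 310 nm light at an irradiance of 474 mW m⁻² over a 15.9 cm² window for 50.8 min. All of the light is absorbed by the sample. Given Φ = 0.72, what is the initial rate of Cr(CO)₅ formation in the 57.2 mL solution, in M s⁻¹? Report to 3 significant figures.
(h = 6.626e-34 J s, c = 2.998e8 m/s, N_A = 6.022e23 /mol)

2.46e-8 M s⁻¹

Photon energy at 310 nm: hc/λ = (6.626e-34)(2.998e8)/(310e-9) = 6.408e-19 J.
Energy delivered: (474 mW m⁻²)(15.9e-4 m²)(3048 s) = 2.297 J.
Photons incident: 2.297 / 6.408e-19 = 3.585e18, i.e. 3.585e18/6.022e23 = 5.953e-6 mol.
Product formed: 0.72 × 5.953e-6 = 4.286e-6 mol.
Rate: 4.286e-6 mol / (3048 s × 0.0572 L) = 2.46e-8 M s⁻¹.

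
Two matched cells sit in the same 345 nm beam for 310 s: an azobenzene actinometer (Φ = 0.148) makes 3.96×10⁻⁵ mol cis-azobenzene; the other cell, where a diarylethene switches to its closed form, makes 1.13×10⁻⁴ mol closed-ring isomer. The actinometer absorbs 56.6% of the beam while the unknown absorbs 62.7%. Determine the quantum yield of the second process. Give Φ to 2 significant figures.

Photons absorbed by the actinometer: 3.96×10⁻⁵ / 0.148 = 2.676×10⁻⁴ mol.
Incident flux: 2.676×10⁻⁴ / 0.566 = 4.728×10⁻⁴ einstein.
Absorbed by unknown: 0.627 × 4.728×10⁻⁴ = 2.964×10⁻⁴ mol.
Φ(unknown) = 1.13×10⁻⁴ / 2.964×10⁻⁴ = 0.38.

Φ = 0.38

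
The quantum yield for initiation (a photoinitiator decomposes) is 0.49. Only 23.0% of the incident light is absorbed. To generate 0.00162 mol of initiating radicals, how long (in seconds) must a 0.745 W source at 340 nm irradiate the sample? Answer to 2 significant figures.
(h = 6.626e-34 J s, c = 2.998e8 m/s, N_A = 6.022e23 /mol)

t ≈ 6800 s

Photons that must be absorbed: 0.00162 / 0.49 = 0.003306 mol.
Incident photons needed: 0.003306 / 0.230 = 0.01437 mol.
Photon energy: hc/λ = 5.843e-19 J; per mole, 3.519e5 J mol⁻¹.
Energy required: 0.01437 × 3.519e5 = 5057 J.
Time: 5057 J / 0.745 W = 6800 s.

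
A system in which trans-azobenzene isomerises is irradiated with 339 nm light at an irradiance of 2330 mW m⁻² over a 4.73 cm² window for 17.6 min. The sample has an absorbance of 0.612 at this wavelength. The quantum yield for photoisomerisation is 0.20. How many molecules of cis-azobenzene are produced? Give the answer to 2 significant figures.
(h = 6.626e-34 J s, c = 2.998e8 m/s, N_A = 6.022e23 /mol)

3.0e17 molecules

Photon energy at 339 nm: hc/λ = (6.626e-34)(2.998e8)/(339e-9) = 5.860e-19 J.
Energy delivered: (2330 mW m⁻²)(4.73e-4 m²)(1056 s) = 1.164 J.
Photons incident: 1.164 / 5.860e-19 = 1.986e18, i.e. 1.986e18/6.022e23 = 3.298e-6 mol.
Fraction absorbed: 1 − 10^(−0.612) = 0.7557.
Photons absorbed: 0.7557 × 3.298e-6 = 2.492e-6 mol.
Product: Φ × n_abs = 0.20 × 2.492e-6 = 4.984e-7 mol.
As a count: 4.984e-7 × 6.022e23 = 3.0e17.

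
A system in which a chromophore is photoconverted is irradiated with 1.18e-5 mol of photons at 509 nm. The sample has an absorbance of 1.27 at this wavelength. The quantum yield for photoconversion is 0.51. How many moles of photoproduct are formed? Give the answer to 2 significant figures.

5.7e-6 mol

Fraction absorbed: 1 − 10^(−1.27) = 0.9463.
Photons absorbed: 0.9463 × 1.18e-5 = 1.117e-5 mol.
Product: Φ × n_abs = 0.51 × 1.117e-5 = 5.697e-6 mol.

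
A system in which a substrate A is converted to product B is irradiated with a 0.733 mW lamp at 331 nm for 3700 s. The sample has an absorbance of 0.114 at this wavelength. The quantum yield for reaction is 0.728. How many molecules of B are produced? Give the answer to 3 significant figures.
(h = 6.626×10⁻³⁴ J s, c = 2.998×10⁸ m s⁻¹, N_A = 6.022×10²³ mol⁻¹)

7.60×10¹⁷ molecules

Photon energy at 331 nm: hc/λ = (6.626×10⁻³⁴)(2.998×10⁸)/(331×10⁻⁹) = 6.001×10⁻¹⁹ J.
Energy delivered: (0.733 mW)(3700 s) = 2.712 J.
Photons incident: 2.712 / 6.001×10⁻¹⁹ = 4.519×10¹⁸, i.e. 4.519×10¹⁸/6.022×10²³ = 7.504×10⁻⁶ mol.
Fraction absorbed: 1 − 10^(−0.114) = 0.2309.
Photons absorbed: 0.2309 × 7.504×10⁻⁶ = 1.733×10⁻⁶ mol.
Product: Φ × n_abs = 0.728 × 1.733×10⁻⁶ = 1.262×10⁻⁶ mol.
As a count: 1.262×10⁻⁶ × 6.022×10²³ = 7.60×10¹⁷.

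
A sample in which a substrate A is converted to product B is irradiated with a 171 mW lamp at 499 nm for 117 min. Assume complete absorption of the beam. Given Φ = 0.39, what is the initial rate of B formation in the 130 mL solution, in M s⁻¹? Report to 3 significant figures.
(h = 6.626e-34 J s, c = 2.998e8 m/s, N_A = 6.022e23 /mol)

Photon energy at 499 nm: hc/λ = (6.626e-34)(2.998e8)/(499e-9) = 3.981e-19 J.
Energy delivered: (171 mW)(7020 s) = 1200 J.
Photons incident: 1200 / 3.981e-19 = 3.014e21, i.e. 3.014e21/6.022e23 = 0.005005 mol.
Product formed: 0.39 × 0.005005 = 0.001952 mol.
Rate: 0.001952 mol / (7020 s × 0.13 L) = 2.14e-6 M s⁻¹.

2.14e-6 M s⁻¹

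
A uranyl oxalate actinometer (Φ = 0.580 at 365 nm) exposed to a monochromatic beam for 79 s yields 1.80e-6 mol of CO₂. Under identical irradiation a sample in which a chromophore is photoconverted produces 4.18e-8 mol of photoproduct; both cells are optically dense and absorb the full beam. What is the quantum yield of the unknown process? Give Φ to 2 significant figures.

Φ = 0.013

Photons absorbed by the actinometer: 1.80e-6 / 0.580 = 3.103e-6 mol.
Φ(unknown) = 4.18e-8 / 3.103e-6 = 0.013.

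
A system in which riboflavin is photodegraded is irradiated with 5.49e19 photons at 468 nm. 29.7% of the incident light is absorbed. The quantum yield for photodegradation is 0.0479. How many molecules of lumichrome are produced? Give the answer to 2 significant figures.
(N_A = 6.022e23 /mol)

7.8e17 molecules

Moles of photons: 5.49e19 / 6.022e23 = 9.117e-5 mol.
Photons absorbed: 0.297 × 9.117e-5 = 2.708e-5 mol.
Product: Φ × n_abs = 0.0479 × 2.708e-5 = 1.297e-6 mol.
As a count: 1.297e-6 × 6.022e23 = 7.8e17.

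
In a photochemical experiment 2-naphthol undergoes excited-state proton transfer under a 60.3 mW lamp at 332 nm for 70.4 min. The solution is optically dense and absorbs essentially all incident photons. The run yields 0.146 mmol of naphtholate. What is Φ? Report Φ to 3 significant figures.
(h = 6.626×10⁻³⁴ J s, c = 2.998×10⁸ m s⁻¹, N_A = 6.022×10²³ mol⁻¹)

Product: 0.146 mmol = 1.46×10⁻⁴ mol.
Photon energy at 332 nm: hc/λ = (6.626×10⁻³⁴)(2.998×10⁸)/(332×10⁻⁹) = 5.983×10⁻¹⁹ J.
Energy delivered: (60.3 mW)(4224 s) = 254.7 J.
Photons incident: 254.7 / 5.983×10⁻¹⁹ = 4.257×10²⁰, i.e. 4.257×10²⁰/6.022×10²³ = 7.069×10⁻⁴ mol.
Φ = 1.46×10⁻⁴ mol / 7.069×10⁻⁴ mol photons = 0.207.

Φ = 0.207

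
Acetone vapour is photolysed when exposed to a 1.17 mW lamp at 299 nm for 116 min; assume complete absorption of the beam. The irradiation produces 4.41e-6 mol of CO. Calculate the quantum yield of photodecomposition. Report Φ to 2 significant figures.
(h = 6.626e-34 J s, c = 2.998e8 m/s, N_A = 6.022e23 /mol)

Photon energy at 299 nm: hc/λ = (6.626e-34)(2.998e8)/(299e-9) = 6.644e-19 J.
Energy delivered: (1.17 mW)(6960 s) = 8.143 J.
Photons incident: 8.143 / 6.644e-19 = 1.226e19, i.e. 1.226e19/6.022e23 = 2.036e-5 mol.
Φ = 4.41e-6 mol / 2.036e-5 mol photons = 0.22.

Φ = 0.22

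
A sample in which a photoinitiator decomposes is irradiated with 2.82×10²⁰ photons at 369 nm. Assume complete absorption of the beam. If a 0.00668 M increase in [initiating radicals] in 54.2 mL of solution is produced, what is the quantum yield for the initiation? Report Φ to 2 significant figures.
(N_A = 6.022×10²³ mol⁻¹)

Φ = 0.77

Product: (0.00668 M)(0.0542 L) = 3.621×10⁻⁴ mol.
Moles of photons: 2.82×10²⁰ / 6.022×10²³ = 4.683×10⁻⁴ mol.
Φ = 3.621×10⁻⁴ mol / 4.683×10⁻⁴ mol photons = 0.77.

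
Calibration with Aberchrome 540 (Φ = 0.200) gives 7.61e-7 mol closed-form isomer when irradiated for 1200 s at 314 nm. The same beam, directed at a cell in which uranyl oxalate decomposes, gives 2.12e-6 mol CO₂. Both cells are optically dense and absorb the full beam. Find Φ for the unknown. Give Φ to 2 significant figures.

Photons absorbed by the actinometer: 7.61e-7 / 0.200 = 3.805e-6 mol.
Φ(unknown) = 2.12e-6 / 3.805e-6 = 0.56.

Φ = 0.56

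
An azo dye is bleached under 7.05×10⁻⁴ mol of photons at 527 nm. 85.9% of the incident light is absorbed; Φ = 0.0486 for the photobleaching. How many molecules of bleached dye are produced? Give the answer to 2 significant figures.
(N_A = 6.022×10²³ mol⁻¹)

1.8×10¹⁹ molecules

Photons absorbed: 0.859 × 7.05×10⁻⁴ = 6.056×10⁻⁴ mol.
Product: Φ × n_abs = 0.0486 × 6.056×10⁻⁴ = 2.943×10⁻⁵ mol.
As a count: 2.943×10⁻⁵ × 6.022×10²³ = 1.8×10¹⁹.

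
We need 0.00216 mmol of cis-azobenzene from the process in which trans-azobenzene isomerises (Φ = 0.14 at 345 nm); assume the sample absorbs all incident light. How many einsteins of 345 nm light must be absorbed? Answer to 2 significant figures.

1.5×10⁻⁵ einstein

Product: 0.00216 mmol = 2.16×10⁻⁶ mol.
Photons that must be absorbed: 2.16×10⁻⁶ / 0.14 = 1.543×10⁻⁵ mol.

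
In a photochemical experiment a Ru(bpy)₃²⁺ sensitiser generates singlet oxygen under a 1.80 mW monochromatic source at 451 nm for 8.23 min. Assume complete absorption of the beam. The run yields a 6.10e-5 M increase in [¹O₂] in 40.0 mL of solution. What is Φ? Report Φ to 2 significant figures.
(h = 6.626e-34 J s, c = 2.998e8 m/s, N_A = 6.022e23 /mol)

Φ = 0.73

Product: (6.10e-5 M)(0.04 L) = 2.440e-6 mol.
Photon energy at 451 nm: hc/λ = (6.626e-34)(2.998e8)/(451e-9) = 4.405e-19 J.
Energy delivered: (1.80 mW)(493.8 s) = 0.8888 J.
Photons incident: 0.8888 / 4.405e-19 = 2.018e18, i.e. 2.018e18/6.022e23 = 3.351e-6 mol.
Φ = 2.440e-6 mol / 3.351e-6 mol photons = 0.73.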